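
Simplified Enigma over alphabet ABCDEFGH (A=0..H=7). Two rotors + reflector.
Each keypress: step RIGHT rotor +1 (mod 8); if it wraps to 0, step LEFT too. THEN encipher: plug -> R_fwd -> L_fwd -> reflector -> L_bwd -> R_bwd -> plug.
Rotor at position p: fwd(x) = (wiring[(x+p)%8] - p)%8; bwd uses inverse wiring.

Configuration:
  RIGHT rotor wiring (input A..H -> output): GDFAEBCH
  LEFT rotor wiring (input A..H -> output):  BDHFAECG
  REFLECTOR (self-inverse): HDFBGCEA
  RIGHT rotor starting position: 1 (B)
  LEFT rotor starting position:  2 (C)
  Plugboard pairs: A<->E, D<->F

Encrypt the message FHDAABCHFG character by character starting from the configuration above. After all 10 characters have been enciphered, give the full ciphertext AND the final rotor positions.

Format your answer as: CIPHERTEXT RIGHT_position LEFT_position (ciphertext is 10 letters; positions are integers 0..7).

Answer: HEGEBAHCDB 3 3

Derivation:
Char 1 ('F'): step: R->2, L=2; F->plug->D->R->H->L->B->refl->D->L'->B->R'->H->plug->H
Char 2 ('H'): step: R->3, L=2; H->plug->H->R->C->L->G->refl->E->L'->F->R'->A->plug->E
Char 3 ('D'): step: R->4, L=2; D->plug->F->R->H->L->B->refl->D->L'->B->R'->G->plug->G
Char 4 ('A'): step: R->5, L=2; A->plug->E->R->G->L->H->refl->A->L'->E->R'->A->plug->E
Char 5 ('A'): step: R->6, L=2; A->plug->E->R->H->L->B->refl->D->L'->B->R'->B->plug->B
Char 6 ('B'): step: R->7, L=2; B->plug->B->R->H->L->B->refl->D->L'->B->R'->E->plug->A
Char 7 ('C'): step: R->0, L->3 (L advanced); C->plug->C->R->F->L->G->refl->E->L'->H->R'->H->plug->H
Char 8 ('H'): step: R->1, L=3; H->plug->H->R->F->L->G->refl->E->L'->H->R'->C->plug->C
Char 9 ('F'): step: R->2, L=3; F->plug->D->R->H->L->E->refl->G->L'->F->R'->F->plug->D
Char 10 ('G'): step: R->3, L=3; G->plug->G->R->A->L->C->refl->F->L'->B->R'->B->plug->B
Final: ciphertext=HEGEBAHCDB, RIGHT=3, LEFT=3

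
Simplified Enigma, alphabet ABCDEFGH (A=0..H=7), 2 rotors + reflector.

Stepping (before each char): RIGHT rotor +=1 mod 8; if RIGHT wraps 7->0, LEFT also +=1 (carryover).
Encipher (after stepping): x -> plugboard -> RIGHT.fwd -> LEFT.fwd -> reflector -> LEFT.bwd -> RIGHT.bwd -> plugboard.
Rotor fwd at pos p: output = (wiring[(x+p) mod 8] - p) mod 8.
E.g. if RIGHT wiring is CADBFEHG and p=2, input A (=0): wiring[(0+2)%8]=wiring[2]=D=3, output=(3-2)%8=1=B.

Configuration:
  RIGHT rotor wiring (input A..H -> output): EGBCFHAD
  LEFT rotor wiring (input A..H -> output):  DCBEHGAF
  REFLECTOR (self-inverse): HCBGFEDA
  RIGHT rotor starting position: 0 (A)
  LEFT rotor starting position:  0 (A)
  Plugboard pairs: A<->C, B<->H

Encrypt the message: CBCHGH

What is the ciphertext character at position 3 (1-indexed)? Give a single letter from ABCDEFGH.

Char 1 ('C'): step: R->1, L=0; C->plug->A->R->F->L->G->refl->D->L'->A->R'->B->plug->H
Char 2 ('B'): step: R->2, L=0; B->plug->H->R->E->L->H->refl->A->L'->G->R'->E->plug->E
Char 3 ('C'): step: R->3, L=0; C->plug->A->R->H->L->F->refl->E->L'->D->R'->G->plug->G

G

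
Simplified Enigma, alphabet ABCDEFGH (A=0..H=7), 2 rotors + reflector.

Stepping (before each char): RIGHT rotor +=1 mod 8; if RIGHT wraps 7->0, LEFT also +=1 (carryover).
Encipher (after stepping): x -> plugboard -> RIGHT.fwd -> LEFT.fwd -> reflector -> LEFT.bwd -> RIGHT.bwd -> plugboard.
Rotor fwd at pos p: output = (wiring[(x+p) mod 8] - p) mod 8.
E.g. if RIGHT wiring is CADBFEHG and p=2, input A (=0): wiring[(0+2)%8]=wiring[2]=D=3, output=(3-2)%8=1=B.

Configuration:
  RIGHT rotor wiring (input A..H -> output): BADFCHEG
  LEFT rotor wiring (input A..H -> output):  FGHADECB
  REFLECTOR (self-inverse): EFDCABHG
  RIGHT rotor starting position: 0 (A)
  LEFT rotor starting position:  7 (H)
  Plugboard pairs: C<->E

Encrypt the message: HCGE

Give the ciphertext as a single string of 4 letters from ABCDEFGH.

Answer: AACG

Derivation:
Char 1 ('H'): step: R->1, L=7; H->plug->H->R->A->L->C->refl->D->L'->H->R'->A->plug->A
Char 2 ('C'): step: R->2, L=7; C->plug->E->R->C->L->H->refl->G->L'->B->R'->A->plug->A
Char 3 ('G'): step: R->3, L=7; G->plug->G->R->F->L->E->refl->A->L'->D->R'->E->plug->C
Char 4 ('E'): step: R->4, L=7; E->plug->C->R->A->L->C->refl->D->L'->H->R'->G->plug->G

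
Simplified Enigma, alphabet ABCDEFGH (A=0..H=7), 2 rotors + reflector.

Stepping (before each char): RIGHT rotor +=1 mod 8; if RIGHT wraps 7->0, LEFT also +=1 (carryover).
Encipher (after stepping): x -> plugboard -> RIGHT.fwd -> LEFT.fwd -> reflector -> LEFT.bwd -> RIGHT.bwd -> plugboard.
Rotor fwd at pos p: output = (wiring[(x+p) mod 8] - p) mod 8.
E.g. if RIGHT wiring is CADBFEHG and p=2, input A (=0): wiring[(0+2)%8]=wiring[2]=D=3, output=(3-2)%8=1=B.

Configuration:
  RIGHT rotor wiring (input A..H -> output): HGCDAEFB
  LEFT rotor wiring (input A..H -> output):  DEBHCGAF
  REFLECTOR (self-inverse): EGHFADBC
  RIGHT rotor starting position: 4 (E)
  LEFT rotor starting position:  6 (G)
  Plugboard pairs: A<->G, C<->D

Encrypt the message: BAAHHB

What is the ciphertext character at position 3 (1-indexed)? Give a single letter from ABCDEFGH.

Char 1 ('B'): step: R->5, L=6; B->plug->B->R->A->L->C->refl->H->L'->B->R'->E->plug->E
Char 2 ('A'): step: R->6, L=6; A->plug->G->R->C->L->F->refl->D->L'->E->R'->E->plug->E
Char 3 ('A'): step: R->7, L=6; A->plug->G->R->F->L->B->refl->G->L'->D->R'->D->plug->C

C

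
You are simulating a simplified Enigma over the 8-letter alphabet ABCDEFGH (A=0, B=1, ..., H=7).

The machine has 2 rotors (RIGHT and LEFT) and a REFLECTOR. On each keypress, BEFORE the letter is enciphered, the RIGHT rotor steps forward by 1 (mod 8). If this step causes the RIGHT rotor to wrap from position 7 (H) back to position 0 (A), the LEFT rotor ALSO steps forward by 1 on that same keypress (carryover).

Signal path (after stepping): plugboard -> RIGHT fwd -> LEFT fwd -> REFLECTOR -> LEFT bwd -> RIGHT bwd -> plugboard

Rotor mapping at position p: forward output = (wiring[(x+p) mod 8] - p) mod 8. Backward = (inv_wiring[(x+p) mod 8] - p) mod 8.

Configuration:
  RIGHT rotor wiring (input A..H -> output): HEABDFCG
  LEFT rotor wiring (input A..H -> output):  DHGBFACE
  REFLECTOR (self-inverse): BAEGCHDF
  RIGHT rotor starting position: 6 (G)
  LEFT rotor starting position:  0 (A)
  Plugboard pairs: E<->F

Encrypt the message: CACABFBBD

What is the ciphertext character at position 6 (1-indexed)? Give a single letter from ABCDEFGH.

Char 1 ('C'): step: R->7, L=0; C->plug->C->R->F->L->A->refl->B->L'->D->R'->H->plug->H
Char 2 ('A'): step: R->0, L->1 (L advanced); A->plug->A->R->H->L->C->refl->E->L'->D->R'->E->plug->F
Char 3 ('C'): step: R->1, L=1; C->plug->C->R->A->L->G->refl->D->L'->G->R'->H->plug->H
Char 4 ('A'): step: R->2, L=1; A->plug->A->R->G->L->D->refl->G->L'->A->R'->E->plug->F
Char 5 ('B'): step: R->3, L=1; B->plug->B->R->A->L->G->refl->D->L'->G->R'->A->plug->A
Char 6 ('F'): step: R->4, L=1; F->plug->E->R->D->L->E->refl->C->L'->H->R'->A->plug->A

A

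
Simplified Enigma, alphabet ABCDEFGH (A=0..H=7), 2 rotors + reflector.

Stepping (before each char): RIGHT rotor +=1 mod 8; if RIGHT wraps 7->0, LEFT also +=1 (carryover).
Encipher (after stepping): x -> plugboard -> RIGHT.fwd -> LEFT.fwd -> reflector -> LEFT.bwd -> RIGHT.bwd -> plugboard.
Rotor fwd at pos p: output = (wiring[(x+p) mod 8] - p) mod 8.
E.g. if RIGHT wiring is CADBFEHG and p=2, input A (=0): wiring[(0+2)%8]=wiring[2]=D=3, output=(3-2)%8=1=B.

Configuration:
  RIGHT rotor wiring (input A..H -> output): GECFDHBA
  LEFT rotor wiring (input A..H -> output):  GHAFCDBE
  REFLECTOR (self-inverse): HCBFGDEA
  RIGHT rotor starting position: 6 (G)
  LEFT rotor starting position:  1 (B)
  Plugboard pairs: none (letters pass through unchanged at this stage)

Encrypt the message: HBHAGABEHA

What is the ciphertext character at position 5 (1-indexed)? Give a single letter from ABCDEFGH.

Char 1 ('H'): step: R->7, L=1; H->plug->H->R->C->L->E->refl->G->L'->A->R'->G->plug->G
Char 2 ('B'): step: R->0, L->2 (L advanced); B->plug->B->R->E->L->H->refl->A->L'->C->R'->C->plug->C
Char 3 ('H'): step: R->1, L=2; H->plug->H->R->F->L->C->refl->B->L'->D->R'->A->plug->A
Char 4 ('A'): step: R->2, L=2; A->plug->A->R->A->L->G->refl->E->L'->G->R'->F->plug->F
Char 5 ('G'): step: R->3, L=2; G->plug->G->R->B->L->D->refl->F->L'->H->R'->H->plug->H

H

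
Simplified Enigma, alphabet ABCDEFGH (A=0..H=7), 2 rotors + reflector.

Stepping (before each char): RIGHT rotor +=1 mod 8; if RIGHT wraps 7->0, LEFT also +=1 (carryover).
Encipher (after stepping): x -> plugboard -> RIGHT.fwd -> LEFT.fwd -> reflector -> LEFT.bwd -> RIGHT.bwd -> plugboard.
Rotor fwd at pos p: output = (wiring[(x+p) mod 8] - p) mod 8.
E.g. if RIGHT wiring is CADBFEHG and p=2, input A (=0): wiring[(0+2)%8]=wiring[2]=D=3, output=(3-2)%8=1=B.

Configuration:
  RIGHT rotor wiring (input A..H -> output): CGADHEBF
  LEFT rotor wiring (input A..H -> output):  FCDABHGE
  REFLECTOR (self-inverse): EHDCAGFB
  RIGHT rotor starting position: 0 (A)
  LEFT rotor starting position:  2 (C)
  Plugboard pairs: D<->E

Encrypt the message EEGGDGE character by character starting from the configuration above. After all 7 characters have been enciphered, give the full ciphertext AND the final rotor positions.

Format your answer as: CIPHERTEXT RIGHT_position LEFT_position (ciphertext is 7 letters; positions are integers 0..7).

Answer: AGCHFAB 7 2

Derivation:
Char 1 ('E'): step: R->1, L=2; E->plug->D->R->G->L->D->refl->C->L'->F->R'->A->plug->A
Char 2 ('E'): step: R->2, L=2; E->plug->D->R->C->L->H->refl->B->L'->A->R'->G->plug->G
Char 3 ('G'): step: R->3, L=2; G->plug->G->R->D->L->F->refl->G->L'->B->R'->C->plug->C
Char 4 ('G'): step: R->4, L=2; G->plug->G->R->E->L->E->refl->A->L'->H->R'->H->plug->H
Char 5 ('D'): step: R->5, L=2; D->plug->E->R->B->L->G->refl->F->L'->D->R'->F->plug->F
Char 6 ('G'): step: R->6, L=2; G->plug->G->R->B->L->G->refl->F->L'->D->R'->A->plug->A
Char 7 ('E'): step: R->7, L=2; E->plug->D->R->B->L->G->refl->F->L'->D->R'->B->plug->B
Final: ciphertext=AGCHFAB, RIGHT=7, LEFT=2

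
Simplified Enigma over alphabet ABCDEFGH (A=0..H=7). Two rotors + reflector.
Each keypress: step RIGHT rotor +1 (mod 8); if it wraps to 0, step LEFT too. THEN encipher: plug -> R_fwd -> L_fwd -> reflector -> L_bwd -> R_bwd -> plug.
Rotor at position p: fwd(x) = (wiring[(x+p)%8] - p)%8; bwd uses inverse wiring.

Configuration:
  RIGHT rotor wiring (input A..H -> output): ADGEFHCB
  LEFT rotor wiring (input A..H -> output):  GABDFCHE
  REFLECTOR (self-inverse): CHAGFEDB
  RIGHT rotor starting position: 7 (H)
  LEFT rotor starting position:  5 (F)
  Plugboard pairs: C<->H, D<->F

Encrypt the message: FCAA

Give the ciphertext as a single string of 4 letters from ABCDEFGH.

Char 1 ('F'): step: R->0, L->6 (L advanced); F->plug->D->R->E->L->D->refl->G->L'->B->R'->H->plug->C
Char 2 ('C'): step: R->1, L=6; C->plug->H->R->H->L->E->refl->F->L'->F->R'->B->plug->B
Char 3 ('A'): step: R->2, L=6; A->plug->A->R->E->L->D->refl->G->L'->B->R'->H->plug->C
Char 4 ('A'): step: R->3, L=6; A->plug->A->R->B->L->G->refl->D->L'->E->R'->C->plug->H

Answer: CBCH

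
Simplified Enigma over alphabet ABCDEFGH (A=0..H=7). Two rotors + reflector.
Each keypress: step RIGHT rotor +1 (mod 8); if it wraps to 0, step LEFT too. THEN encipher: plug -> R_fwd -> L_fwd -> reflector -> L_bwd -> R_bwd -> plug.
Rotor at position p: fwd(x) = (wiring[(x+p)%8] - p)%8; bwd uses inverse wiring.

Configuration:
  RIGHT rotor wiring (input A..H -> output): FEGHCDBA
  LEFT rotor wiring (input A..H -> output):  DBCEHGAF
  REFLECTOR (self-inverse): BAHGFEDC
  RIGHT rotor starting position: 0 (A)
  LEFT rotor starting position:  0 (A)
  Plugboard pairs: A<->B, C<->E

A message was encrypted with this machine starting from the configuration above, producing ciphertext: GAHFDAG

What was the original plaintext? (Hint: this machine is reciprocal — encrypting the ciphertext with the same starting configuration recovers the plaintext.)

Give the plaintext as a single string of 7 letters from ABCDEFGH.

Char 1 ('G'): step: R->1, L=0; G->plug->G->R->H->L->F->refl->E->L'->D->R'->A->plug->B
Char 2 ('A'): step: R->2, L=0; A->plug->B->R->F->L->G->refl->D->L'->A->R'->C->plug->E
Char 3 ('H'): step: R->3, L=0; H->plug->H->R->D->L->E->refl->F->L'->H->R'->B->plug->A
Char 4 ('F'): step: R->4, L=0; F->plug->F->R->A->L->D->refl->G->L'->F->R'->C->plug->E
Char 5 ('D'): step: R->5, L=0; D->plug->D->R->A->L->D->refl->G->L'->F->R'->H->plug->H
Char 6 ('A'): step: R->6, L=0; A->plug->B->R->C->L->C->refl->H->L'->E->R'->G->plug->G
Char 7 ('G'): step: R->7, L=0; G->plug->G->R->E->L->H->refl->C->L'->C->R'->H->plug->H

Answer: BEAEHGH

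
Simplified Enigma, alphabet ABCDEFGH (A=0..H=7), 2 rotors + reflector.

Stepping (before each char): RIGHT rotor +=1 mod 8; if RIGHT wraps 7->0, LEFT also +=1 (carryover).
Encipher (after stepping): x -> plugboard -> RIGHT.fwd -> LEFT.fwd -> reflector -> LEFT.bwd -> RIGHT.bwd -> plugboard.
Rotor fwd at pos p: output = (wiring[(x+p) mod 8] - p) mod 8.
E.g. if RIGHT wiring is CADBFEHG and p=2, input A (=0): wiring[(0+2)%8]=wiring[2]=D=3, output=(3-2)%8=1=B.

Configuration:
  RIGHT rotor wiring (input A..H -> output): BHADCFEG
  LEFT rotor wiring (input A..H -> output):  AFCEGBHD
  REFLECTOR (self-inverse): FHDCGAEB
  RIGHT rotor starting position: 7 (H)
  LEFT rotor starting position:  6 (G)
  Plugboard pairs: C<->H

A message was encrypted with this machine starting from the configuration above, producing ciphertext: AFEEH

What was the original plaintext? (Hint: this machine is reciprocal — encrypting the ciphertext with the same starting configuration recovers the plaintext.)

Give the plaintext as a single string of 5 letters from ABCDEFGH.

Char 1 ('A'): step: R->0, L->7 (L advanced); A->plug->A->R->B->L->B->refl->H->L'->F->R'->F->plug->F
Char 2 ('F'): step: R->1, L=7; F->plug->F->R->D->L->D->refl->C->L'->G->R'->A->plug->A
Char 3 ('E'): step: R->2, L=7; E->plug->E->R->C->L->G->refl->E->L'->A->R'->C->plug->H
Char 4 ('E'): step: R->3, L=7; E->plug->E->R->D->L->D->refl->C->L'->G->R'->F->plug->F
Char 5 ('H'): step: R->4, L=7; H->plug->C->R->A->L->E->refl->G->L'->C->R'->D->plug->D

Answer: FAHFD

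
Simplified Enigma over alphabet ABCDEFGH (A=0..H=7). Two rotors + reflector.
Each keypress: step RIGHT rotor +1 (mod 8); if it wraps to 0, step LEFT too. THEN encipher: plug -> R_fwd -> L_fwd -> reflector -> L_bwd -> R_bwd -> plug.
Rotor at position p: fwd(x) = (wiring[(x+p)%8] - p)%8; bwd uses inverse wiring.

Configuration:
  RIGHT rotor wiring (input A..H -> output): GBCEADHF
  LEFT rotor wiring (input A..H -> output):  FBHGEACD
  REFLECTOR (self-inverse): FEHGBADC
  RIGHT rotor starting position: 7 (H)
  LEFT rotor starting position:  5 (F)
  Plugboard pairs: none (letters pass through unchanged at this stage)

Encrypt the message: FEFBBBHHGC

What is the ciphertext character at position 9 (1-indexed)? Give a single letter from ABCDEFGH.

Char 1 ('F'): step: R->0, L->6 (L advanced); F->plug->F->R->D->L->D->refl->G->L'->G->R'->A->plug->A
Char 2 ('E'): step: R->1, L=6; E->plug->E->R->C->L->H->refl->C->L'->H->R'->D->plug->D
Char 3 ('F'): step: R->2, L=6; F->plug->F->R->D->L->D->refl->G->L'->G->R'->C->plug->C
Char 4 ('B'): step: R->3, L=6; B->plug->B->R->F->L->A->refl->F->L'->B->R'->A->plug->A
Char 5 ('B'): step: R->4, L=6; B->plug->B->R->H->L->C->refl->H->L'->C->R'->E->plug->E
Char 6 ('B'): step: R->5, L=6; B->plug->B->R->C->L->H->refl->C->L'->H->R'->G->plug->G
Char 7 ('H'): step: R->6, L=6; H->plug->H->R->F->L->A->refl->F->L'->B->R'->A->plug->A
Char 8 ('H'): step: R->7, L=6; H->plug->H->R->A->L->E->refl->B->L'->E->R'->G->plug->G
Char 9 ('G'): step: R->0, L->7 (L advanced); G->plug->G->R->H->L->D->refl->G->L'->B->R'->B->plug->B

B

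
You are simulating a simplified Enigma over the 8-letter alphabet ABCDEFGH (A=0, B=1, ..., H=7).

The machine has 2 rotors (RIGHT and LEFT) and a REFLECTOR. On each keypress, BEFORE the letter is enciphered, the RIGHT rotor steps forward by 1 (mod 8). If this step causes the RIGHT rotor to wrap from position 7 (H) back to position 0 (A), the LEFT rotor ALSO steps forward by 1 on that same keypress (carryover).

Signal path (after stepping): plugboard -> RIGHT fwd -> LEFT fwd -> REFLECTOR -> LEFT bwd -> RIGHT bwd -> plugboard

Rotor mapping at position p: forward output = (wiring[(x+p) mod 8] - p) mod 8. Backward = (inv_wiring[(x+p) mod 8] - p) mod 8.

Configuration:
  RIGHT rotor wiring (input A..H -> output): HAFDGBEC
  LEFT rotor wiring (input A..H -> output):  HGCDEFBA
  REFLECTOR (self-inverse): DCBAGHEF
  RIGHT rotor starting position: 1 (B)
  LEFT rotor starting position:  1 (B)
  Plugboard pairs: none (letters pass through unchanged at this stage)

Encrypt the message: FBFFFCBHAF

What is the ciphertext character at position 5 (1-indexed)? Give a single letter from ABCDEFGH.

Char 1 ('F'): step: R->2, L=1; F->plug->F->R->A->L->F->refl->H->L'->G->R'->H->plug->H
Char 2 ('B'): step: R->3, L=1; B->plug->B->R->D->L->D->refl->A->L'->F->R'->G->plug->G
Char 3 ('F'): step: R->4, L=1; F->plug->F->R->E->L->E->refl->G->L'->H->R'->H->plug->H
Char 4 ('F'): step: R->5, L=1; F->plug->F->R->A->L->F->refl->H->L'->G->R'->G->plug->G
Char 5 ('F'): step: R->6, L=1; F->plug->F->R->F->L->A->refl->D->L'->D->R'->H->plug->H

H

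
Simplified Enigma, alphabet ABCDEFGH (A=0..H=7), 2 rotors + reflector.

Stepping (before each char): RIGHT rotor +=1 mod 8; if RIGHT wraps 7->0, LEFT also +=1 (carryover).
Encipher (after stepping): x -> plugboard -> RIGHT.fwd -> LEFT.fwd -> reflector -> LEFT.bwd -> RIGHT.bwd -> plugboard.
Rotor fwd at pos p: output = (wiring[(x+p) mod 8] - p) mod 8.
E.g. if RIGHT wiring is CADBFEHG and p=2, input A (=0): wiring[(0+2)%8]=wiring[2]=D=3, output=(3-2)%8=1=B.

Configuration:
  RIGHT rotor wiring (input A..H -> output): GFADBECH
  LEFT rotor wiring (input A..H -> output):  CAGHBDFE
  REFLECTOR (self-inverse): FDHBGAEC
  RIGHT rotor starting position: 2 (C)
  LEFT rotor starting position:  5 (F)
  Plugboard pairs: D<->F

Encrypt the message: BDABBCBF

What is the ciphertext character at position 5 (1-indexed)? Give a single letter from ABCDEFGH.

Char 1 ('B'): step: R->3, L=5; B->plug->B->R->G->L->C->refl->H->L'->C->R'->G->plug->G
Char 2 ('D'): step: R->4, L=5; D->plug->F->R->B->L->A->refl->F->L'->D->R'->D->plug->F
Char 3 ('A'): step: R->5, L=5; A->plug->A->R->H->L->E->refl->G->L'->A->R'->E->plug->E
Char 4 ('B'): step: R->6, L=5; B->plug->B->R->B->L->A->refl->F->L'->D->R'->G->plug->G
Char 5 ('B'): step: R->7, L=5; B->plug->B->R->H->L->E->refl->G->L'->A->R'->A->plug->A

A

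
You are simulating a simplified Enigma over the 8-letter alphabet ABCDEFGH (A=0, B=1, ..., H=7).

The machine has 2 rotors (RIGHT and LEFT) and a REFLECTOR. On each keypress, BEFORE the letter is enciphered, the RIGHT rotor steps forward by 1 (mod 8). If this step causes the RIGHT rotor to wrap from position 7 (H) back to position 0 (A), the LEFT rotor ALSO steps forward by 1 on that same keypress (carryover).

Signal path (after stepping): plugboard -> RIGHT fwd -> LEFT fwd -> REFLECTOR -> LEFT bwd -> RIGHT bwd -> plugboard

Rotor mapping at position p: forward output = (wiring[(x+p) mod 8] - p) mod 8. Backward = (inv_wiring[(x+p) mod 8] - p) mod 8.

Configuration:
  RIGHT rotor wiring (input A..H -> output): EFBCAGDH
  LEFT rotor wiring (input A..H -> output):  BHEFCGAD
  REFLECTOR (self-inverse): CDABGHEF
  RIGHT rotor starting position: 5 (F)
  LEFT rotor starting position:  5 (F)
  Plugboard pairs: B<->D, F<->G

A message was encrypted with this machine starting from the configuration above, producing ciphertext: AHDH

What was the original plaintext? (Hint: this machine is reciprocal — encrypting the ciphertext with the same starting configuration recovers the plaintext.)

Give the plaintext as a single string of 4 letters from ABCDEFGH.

Char 1 ('A'): step: R->6, L=5; A->plug->A->R->F->L->H->refl->F->L'->H->R'->D->plug->B
Char 2 ('H'): step: R->7, L=5; H->plug->H->R->E->L->C->refl->A->L'->G->R'->C->plug->C
Char 3 ('D'): step: R->0, L->6 (L advanced); D->plug->B->R->F->L->H->refl->F->L'->B->R'->C->plug->C
Char 4 ('H'): step: R->1, L=6; H->plug->H->R->D->L->B->refl->D->L'->C->R'->F->plug->G

Answer: BCCG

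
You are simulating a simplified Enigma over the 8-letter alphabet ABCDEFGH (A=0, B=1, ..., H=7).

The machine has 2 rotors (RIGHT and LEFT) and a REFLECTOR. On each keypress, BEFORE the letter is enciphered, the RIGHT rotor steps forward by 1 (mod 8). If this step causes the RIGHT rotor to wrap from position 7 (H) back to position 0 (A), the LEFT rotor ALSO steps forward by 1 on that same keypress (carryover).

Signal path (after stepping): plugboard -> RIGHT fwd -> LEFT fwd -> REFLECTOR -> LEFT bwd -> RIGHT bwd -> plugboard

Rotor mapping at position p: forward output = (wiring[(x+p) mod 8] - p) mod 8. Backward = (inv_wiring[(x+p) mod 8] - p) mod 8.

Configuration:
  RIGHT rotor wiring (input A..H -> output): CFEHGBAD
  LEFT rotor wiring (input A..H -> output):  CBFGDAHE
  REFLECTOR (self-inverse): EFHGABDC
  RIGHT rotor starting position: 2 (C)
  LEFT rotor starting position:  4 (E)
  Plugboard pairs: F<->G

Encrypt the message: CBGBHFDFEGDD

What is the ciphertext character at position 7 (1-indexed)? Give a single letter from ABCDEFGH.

Char 1 ('C'): step: R->3, L=4; C->plug->C->R->G->L->B->refl->F->L'->F->R'->D->plug->D
Char 2 ('B'): step: R->4, L=4; B->plug->B->R->F->L->F->refl->B->L'->G->R'->E->plug->E
Char 3 ('G'): step: R->5, L=4; G->plug->F->R->H->L->C->refl->H->L'->A->R'->E->plug->E
Char 4 ('B'): step: R->6, L=4; B->plug->B->R->F->L->F->refl->B->L'->G->R'->E->plug->E
Char 5 ('H'): step: R->7, L=4; H->plug->H->R->B->L->E->refl->A->L'->D->R'->B->plug->B
Char 6 ('F'): step: R->0, L->5 (L advanced); F->plug->G->R->A->L->D->refl->G->L'->H->R'->D->plug->D
Char 7 ('D'): step: R->1, L=5; D->plug->D->R->F->L->A->refl->E->L'->E->R'->A->plug->A

A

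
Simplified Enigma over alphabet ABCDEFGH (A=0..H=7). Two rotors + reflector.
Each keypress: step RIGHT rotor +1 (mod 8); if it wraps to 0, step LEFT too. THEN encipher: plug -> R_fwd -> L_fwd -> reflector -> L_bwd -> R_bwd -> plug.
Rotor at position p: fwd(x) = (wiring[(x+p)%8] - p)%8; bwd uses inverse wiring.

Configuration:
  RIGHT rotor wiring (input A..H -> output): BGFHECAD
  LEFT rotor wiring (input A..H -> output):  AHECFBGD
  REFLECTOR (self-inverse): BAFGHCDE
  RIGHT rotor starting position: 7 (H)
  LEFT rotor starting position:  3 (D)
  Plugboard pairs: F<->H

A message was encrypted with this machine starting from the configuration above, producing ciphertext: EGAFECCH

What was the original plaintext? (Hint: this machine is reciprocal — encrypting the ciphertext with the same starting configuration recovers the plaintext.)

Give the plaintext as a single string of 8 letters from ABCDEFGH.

Char 1 ('E'): step: R->0, L->4 (L advanced); E->plug->E->R->E->L->E->refl->H->L'->D->R'->H->plug->F
Char 2 ('G'): step: R->1, L=4; G->plug->G->R->C->L->C->refl->F->L'->B->R'->E->plug->E
Char 3 ('A'): step: R->2, L=4; A->plug->A->R->D->L->H->refl->E->L'->E->R'->H->plug->F
Char 4 ('F'): step: R->3, L=4; F->plug->H->R->C->L->C->refl->F->L'->B->R'->B->plug->B
Char 5 ('E'): step: R->4, L=4; E->plug->E->R->F->L->D->refl->G->L'->H->R'->D->plug->D
Char 6 ('C'): step: R->5, L=4; C->plug->C->R->G->L->A->refl->B->L'->A->R'->F->plug->H
Char 7 ('C'): step: R->6, L=4; C->plug->C->R->D->L->H->refl->E->L'->E->R'->H->plug->F
Char 8 ('H'): step: R->7, L=4; H->plug->F->R->F->L->D->refl->G->L'->H->R'->C->plug->C

Answer: FEFBDHFC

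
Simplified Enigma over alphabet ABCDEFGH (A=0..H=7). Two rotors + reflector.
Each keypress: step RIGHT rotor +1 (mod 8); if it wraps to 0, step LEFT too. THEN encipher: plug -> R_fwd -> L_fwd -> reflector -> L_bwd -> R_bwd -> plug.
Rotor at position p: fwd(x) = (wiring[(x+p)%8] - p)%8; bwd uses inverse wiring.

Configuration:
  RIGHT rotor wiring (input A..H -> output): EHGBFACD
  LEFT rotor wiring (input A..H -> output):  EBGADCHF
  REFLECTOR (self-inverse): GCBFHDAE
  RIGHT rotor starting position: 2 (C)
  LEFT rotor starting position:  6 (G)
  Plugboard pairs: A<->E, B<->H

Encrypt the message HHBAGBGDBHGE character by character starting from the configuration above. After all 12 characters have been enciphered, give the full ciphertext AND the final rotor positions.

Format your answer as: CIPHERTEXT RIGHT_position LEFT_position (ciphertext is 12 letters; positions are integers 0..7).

Answer: GGHHDADFCGAB 6 7

Derivation:
Char 1 ('H'): step: R->3, L=6; H->plug->B->R->C->L->G->refl->A->L'->E->R'->G->plug->G
Char 2 ('H'): step: R->4, L=6; H->plug->B->R->E->L->A->refl->G->L'->C->R'->G->plug->G
Char 3 ('B'): step: R->5, L=6; B->plug->H->R->A->L->B->refl->C->L'->F->R'->B->plug->H
Char 4 ('A'): step: R->6, L=6; A->plug->E->R->A->L->B->refl->C->L'->F->R'->B->plug->H
Char 5 ('G'): step: R->7, L=6; G->plug->G->R->B->L->H->refl->E->L'->H->R'->D->plug->D
Char 6 ('B'): step: R->0, L->7 (L advanced); B->plug->H->R->D->L->H->refl->E->L'->F->R'->E->plug->A
Char 7 ('G'): step: R->1, L=7; G->plug->G->R->C->L->C->refl->B->L'->E->R'->D->plug->D
Char 8 ('D'): step: R->2, L=7; D->plug->D->R->G->L->D->refl->F->L'->B->R'->F->plug->F
Char 9 ('B'): step: R->3, L=7; B->plug->H->R->D->L->H->refl->E->L'->F->R'->C->plug->C
Char 10 ('H'): step: R->4, L=7; H->plug->B->R->E->L->B->refl->C->L'->C->R'->G->plug->G
Char 11 ('G'): step: R->5, L=7; G->plug->G->R->E->L->B->refl->C->L'->C->R'->E->plug->A
Char 12 ('E'): step: R->6, L=7; E->plug->A->R->E->L->B->refl->C->L'->C->R'->H->plug->B
Final: ciphertext=GGHHDADFCGAB, RIGHT=6, LEFT=7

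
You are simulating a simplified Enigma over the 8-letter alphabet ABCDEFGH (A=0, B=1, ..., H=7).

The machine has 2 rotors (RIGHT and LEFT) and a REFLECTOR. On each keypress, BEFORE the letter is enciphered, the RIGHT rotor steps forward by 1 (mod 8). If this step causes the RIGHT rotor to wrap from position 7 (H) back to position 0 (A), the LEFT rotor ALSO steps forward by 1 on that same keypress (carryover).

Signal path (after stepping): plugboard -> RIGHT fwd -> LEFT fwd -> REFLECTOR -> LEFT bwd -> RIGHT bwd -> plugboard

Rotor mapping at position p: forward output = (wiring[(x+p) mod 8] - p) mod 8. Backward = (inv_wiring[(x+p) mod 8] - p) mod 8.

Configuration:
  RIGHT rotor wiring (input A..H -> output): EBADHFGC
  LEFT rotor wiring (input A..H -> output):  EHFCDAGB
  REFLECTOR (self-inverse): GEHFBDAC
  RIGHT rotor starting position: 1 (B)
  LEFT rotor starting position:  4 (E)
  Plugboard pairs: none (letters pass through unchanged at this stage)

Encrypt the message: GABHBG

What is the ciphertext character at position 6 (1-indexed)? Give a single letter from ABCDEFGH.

Char 1 ('G'): step: R->2, L=4; G->plug->G->R->C->L->C->refl->H->L'->A->R'->F->plug->F
Char 2 ('A'): step: R->3, L=4; A->plug->A->R->A->L->H->refl->C->L'->C->R'->C->plug->C
Char 3 ('B'): step: R->4, L=4; B->plug->B->R->B->L->E->refl->B->L'->G->R'->D->plug->D
Char 4 ('H'): step: R->5, L=4; H->plug->H->R->C->L->C->refl->H->L'->A->R'->A->plug->A
Char 5 ('B'): step: R->6, L=4; B->plug->B->R->E->L->A->refl->G->L'->H->R'->H->plug->H
Char 6 ('G'): step: R->7, L=4; G->plug->G->R->G->L->B->refl->E->L'->B->R'->D->plug->D

D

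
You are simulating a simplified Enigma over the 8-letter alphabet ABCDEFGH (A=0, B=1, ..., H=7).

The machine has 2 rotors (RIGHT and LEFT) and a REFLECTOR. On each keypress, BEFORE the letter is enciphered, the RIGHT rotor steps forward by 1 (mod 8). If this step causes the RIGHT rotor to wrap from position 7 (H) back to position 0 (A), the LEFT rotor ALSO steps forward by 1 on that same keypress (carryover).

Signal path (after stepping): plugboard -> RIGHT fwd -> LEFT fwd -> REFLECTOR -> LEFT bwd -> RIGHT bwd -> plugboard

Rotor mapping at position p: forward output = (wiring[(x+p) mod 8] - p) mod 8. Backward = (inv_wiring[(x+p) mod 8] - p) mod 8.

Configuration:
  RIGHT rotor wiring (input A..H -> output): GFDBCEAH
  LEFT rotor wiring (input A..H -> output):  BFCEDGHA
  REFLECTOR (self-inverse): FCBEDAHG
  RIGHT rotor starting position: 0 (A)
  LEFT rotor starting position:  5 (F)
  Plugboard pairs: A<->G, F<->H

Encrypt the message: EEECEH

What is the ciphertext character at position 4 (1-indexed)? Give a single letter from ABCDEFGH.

Char 1 ('E'): step: R->1, L=5; E->plug->E->R->D->L->E->refl->D->L'->C->R'->B->plug->B
Char 2 ('E'): step: R->2, L=5; E->plug->E->R->G->L->H->refl->G->L'->H->R'->B->plug->B
Char 3 ('E'): step: R->3, L=5; E->plug->E->R->E->L->A->refl->F->L'->F->R'->D->plug->D
Char 4 ('C'): step: R->4, L=5; C->plug->C->R->E->L->A->refl->F->L'->F->R'->H->plug->F

F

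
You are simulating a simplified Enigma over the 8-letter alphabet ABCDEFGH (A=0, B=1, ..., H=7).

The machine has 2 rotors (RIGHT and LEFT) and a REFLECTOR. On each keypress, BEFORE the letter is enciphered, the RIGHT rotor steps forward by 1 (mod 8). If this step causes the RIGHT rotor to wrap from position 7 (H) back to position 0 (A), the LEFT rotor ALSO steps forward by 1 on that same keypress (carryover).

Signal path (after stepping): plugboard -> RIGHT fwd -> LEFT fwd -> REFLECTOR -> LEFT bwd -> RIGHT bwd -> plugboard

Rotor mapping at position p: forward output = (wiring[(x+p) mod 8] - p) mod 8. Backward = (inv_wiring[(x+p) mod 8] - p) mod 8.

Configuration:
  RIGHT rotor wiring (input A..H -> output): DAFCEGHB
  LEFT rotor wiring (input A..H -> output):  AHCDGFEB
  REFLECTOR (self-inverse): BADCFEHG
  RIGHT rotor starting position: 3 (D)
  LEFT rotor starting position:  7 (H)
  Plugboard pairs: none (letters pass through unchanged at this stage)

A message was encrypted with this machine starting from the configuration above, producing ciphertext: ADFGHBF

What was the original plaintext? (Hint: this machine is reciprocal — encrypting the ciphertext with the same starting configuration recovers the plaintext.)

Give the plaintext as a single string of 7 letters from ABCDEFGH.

Char 1 ('A'): step: R->4, L=7; A->plug->A->R->A->L->C->refl->D->L'->D->R'->C->plug->C
Char 2 ('D'): step: R->5, L=7; D->plug->D->R->G->L->G->refl->H->L'->F->R'->G->plug->G
Char 3 ('F'): step: R->6, L=7; F->plug->F->R->E->L->E->refl->F->L'->H->R'->E->plug->E
Char 4 ('G'): step: R->7, L=7; G->plug->G->R->H->L->F->refl->E->L'->E->R'->B->plug->B
Char 5 ('H'): step: R->0, L->0 (L advanced); H->plug->H->R->B->L->H->refl->G->L'->E->R'->E->plug->E
Char 6 ('B'): step: R->1, L=0; B->plug->B->R->E->L->G->refl->H->L'->B->R'->C->plug->C
Char 7 ('F'): step: R->2, L=0; F->plug->F->R->H->L->B->refl->A->L'->A->R'->B->plug->B

Answer: CGEBECB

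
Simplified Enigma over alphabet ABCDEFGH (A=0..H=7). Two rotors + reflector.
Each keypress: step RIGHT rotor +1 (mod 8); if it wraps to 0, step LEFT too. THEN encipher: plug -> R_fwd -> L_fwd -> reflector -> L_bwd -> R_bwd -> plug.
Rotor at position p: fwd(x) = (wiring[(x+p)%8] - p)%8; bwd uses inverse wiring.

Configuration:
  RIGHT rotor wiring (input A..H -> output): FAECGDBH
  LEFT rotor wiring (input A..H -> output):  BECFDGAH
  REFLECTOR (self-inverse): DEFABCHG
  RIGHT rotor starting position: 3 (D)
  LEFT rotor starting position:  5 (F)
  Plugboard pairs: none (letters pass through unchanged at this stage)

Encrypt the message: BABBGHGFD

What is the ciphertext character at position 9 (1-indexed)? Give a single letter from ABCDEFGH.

Char 1 ('B'): step: R->4, L=5; B->plug->B->R->H->L->G->refl->H->L'->E->R'->F->plug->F
Char 2 ('A'): step: R->5, L=5; A->plug->A->R->G->L->A->refl->D->L'->B->R'->H->plug->H
Char 3 ('B'): step: R->6, L=5; B->plug->B->R->B->L->D->refl->A->L'->G->R'->E->plug->E
Char 4 ('B'): step: R->7, L=5; B->plug->B->R->G->L->A->refl->D->L'->B->R'->C->plug->C
Char 5 ('G'): step: R->0, L->6 (L advanced); G->plug->G->R->B->L->B->refl->E->L'->E->R'->C->plug->C
Char 6 ('H'): step: R->1, L=6; H->plug->H->R->E->L->E->refl->B->L'->B->R'->C->plug->C
Char 7 ('G'): step: R->2, L=6; G->plug->G->R->D->L->G->refl->H->L'->F->R'->F->plug->F
Char 8 ('F'): step: R->3, L=6; F->plug->F->R->C->L->D->refl->A->L'->H->R'->A->plug->A
Char 9 ('D'): step: R->4, L=6; D->plug->D->R->D->L->G->refl->H->L'->F->R'->C->plug->C

C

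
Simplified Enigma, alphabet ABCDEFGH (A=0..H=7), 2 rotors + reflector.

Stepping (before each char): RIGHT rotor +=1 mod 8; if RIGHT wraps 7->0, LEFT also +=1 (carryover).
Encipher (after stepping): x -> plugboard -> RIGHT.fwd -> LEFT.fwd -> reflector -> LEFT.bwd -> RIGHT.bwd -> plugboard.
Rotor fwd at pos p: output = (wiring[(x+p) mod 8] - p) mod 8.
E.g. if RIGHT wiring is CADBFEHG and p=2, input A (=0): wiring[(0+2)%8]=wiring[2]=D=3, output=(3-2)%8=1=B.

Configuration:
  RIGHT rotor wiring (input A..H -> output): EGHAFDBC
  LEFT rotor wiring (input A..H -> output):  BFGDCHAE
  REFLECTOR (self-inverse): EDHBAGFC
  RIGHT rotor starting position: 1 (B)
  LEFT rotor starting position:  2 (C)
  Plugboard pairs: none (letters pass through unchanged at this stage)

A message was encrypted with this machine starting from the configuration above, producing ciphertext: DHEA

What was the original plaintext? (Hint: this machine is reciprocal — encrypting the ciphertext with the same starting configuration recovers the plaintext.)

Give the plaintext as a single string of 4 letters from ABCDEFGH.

Char 1 ('D'): step: R->2, L=2; D->plug->D->R->B->L->B->refl->D->L'->H->R'->E->plug->E
Char 2 ('H'): step: R->3, L=2; H->plug->H->R->E->L->G->refl->F->L'->D->R'->G->plug->G
Char 3 ('E'): step: R->4, L=2; E->plug->E->R->A->L->E->refl->A->L'->C->R'->F->plug->F
Char 4 ('A'): step: R->5, L=2; A->plug->A->R->G->L->H->refl->C->L'->F->R'->C->plug->C

Answer: EGFC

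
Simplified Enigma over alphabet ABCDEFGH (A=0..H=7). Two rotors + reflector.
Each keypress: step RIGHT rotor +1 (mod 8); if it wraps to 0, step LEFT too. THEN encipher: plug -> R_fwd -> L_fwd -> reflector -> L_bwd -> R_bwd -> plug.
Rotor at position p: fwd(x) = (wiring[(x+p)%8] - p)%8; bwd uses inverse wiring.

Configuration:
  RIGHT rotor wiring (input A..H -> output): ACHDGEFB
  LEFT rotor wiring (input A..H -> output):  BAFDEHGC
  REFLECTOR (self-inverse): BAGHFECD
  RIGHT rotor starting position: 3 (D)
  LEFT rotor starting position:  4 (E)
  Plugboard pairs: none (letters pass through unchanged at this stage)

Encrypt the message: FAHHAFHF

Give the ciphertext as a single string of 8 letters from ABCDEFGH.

Answer: BHGDEHGC

Derivation:
Char 1 ('F'): step: R->4, L=4; F->plug->F->R->G->L->B->refl->A->L'->A->R'->B->plug->B
Char 2 ('A'): step: R->5, L=4; A->plug->A->R->H->L->H->refl->D->L'->B->R'->H->plug->H
Char 3 ('H'): step: R->6, L=4; H->plug->H->R->G->L->B->refl->A->L'->A->R'->G->plug->G
Char 4 ('H'): step: R->7, L=4; H->plug->H->R->G->L->B->refl->A->L'->A->R'->D->plug->D
Char 5 ('A'): step: R->0, L->5 (L advanced); A->plug->A->R->A->L->C->refl->G->L'->G->R'->E->plug->E
Char 6 ('F'): step: R->1, L=5; F->plug->F->R->E->L->D->refl->H->L'->H->R'->H->plug->H
Char 7 ('H'): step: R->2, L=5; H->plug->H->R->A->L->C->refl->G->L'->G->R'->G->plug->G
Char 8 ('F'): step: R->3, L=5; F->plug->F->R->F->L->A->refl->B->L'->B->R'->C->plug->C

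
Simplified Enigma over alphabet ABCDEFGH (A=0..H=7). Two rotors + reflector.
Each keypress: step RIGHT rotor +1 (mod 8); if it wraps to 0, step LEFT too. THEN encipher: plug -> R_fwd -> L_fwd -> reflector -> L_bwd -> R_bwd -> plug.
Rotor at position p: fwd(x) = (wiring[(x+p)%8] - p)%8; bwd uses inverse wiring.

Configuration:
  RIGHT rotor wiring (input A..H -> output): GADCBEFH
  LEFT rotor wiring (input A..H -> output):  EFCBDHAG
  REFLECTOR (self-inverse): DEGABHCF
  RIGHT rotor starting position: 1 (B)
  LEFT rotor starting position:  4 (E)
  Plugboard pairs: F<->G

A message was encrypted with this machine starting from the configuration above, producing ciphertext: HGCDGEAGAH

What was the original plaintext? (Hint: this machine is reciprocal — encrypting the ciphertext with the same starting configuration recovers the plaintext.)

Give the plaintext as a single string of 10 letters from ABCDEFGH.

Answer: EBGHBHDCFA

Derivation:
Char 1 ('H'): step: R->2, L=4; H->plug->H->R->G->L->G->refl->C->L'->D->R'->E->plug->E
Char 2 ('G'): step: R->3, L=4; G->plug->F->R->D->L->C->refl->G->L'->G->R'->B->plug->B
Char 3 ('C'): step: R->4, L=4; C->plug->C->R->B->L->D->refl->A->L'->E->R'->F->plug->G
Char 4 ('D'): step: R->5, L=4; D->plug->D->R->B->L->D->refl->A->L'->E->R'->H->plug->H
Char 5 ('G'): step: R->6, L=4; G->plug->F->R->E->L->A->refl->D->L'->B->R'->B->plug->B
Char 6 ('E'): step: R->7, L=4; E->plug->E->R->D->L->C->refl->G->L'->G->R'->H->plug->H
Char 7 ('A'): step: R->0, L->5 (L advanced); A->plug->A->R->G->L->E->refl->B->L'->C->R'->D->plug->D
Char 8 ('G'): step: R->1, L=5; G->plug->F->R->E->L->A->refl->D->L'->B->R'->C->plug->C
Char 9 ('A'): step: R->2, L=5; A->plug->A->R->B->L->D->refl->A->L'->E->R'->G->plug->F
Char 10 ('H'): step: R->3, L=5; H->plug->H->R->A->L->C->refl->G->L'->H->R'->A->plug->A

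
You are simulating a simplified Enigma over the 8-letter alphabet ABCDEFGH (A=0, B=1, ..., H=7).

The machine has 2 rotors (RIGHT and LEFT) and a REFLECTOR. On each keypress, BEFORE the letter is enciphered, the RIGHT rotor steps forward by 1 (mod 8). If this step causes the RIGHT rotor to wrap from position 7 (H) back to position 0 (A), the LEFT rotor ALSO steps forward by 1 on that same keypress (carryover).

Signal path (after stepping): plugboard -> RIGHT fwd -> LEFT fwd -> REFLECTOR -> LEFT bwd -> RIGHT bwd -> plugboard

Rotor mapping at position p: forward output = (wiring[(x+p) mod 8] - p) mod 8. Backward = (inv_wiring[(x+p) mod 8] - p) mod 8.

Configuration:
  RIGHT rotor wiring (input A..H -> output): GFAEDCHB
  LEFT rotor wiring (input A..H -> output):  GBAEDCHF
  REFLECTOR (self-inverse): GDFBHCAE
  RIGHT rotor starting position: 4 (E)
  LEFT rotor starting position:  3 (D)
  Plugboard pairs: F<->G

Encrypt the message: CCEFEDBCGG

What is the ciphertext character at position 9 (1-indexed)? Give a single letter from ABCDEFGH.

Char 1 ('C'): step: R->5, L=3; C->plug->C->R->E->L->C->refl->F->L'->H->R'->G->plug->F
Char 2 ('C'): step: R->6, L=3; C->plug->C->R->A->L->B->refl->D->L'->F->R'->G->plug->F
Char 3 ('E'): step: R->7, L=3; E->plug->E->R->F->L->D->refl->B->L'->A->R'->H->plug->H
Char 4 ('F'): step: R->0, L->4 (L advanced); F->plug->G->R->H->L->A->refl->G->L'->B->R'->H->plug->H
Char 5 ('E'): step: R->1, L=4; E->plug->E->R->B->L->G->refl->A->L'->H->R'->B->plug->B
Char 6 ('D'): step: R->2, L=4; D->plug->D->R->A->L->H->refl->E->L'->G->R'->A->plug->A
Char 7 ('B'): step: R->3, L=4; B->plug->B->R->A->L->H->refl->E->L'->G->R'->E->plug->E
Char 8 ('C'): step: R->4, L=4; C->plug->C->R->D->L->B->refl->D->L'->C->R'->E->plug->E
Char 9 ('G'): step: R->5, L=4; G->plug->F->R->D->L->B->refl->D->L'->C->R'->B->plug->B

B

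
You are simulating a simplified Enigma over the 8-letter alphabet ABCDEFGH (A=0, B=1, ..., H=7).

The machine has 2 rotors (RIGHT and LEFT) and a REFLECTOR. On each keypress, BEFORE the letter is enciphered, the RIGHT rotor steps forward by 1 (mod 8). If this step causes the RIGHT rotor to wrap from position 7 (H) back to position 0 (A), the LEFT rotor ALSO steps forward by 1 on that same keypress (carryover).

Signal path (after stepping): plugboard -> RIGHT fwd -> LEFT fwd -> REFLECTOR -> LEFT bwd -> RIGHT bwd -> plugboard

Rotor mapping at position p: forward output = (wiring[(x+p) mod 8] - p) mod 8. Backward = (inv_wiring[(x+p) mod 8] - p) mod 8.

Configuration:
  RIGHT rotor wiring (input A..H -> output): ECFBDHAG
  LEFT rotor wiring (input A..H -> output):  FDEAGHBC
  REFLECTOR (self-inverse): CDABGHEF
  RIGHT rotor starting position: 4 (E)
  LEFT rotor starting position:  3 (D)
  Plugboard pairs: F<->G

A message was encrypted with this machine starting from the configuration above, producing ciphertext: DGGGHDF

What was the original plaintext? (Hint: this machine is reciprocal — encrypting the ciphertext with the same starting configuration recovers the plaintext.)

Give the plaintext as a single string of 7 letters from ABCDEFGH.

Char 1 ('D'): step: R->5, L=3; D->plug->D->R->H->L->B->refl->D->L'->B->R'->C->plug->C
Char 2 ('G'): step: R->6, L=3; G->plug->F->R->D->L->G->refl->E->L'->C->R'->A->plug->A
Char 3 ('G'): step: R->7, L=3; G->plug->F->R->E->L->H->refl->F->L'->A->R'->G->plug->F
Char 4 ('G'): step: R->0, L->4 (L advanced); G->plug->F->R->H->L->E->refl->G->L'->D->R'->E->plug->E
Char 5 ('H'): step: R->1, L=4; H->plug->H->R->D->L->G->refl->E->L'->H->R'->F->plug->G
Char 6 ('D'): step: R->2, L=4; D->plug->D->R->F->L->H->refl->F->L'->C->R'->G->plug->F
Char 7 ('F'): step: R->3, L=4; F->plug->G->R->H->L->E->refl->G->L'->D->R'->E->plug->E

Answer: CAFEGFE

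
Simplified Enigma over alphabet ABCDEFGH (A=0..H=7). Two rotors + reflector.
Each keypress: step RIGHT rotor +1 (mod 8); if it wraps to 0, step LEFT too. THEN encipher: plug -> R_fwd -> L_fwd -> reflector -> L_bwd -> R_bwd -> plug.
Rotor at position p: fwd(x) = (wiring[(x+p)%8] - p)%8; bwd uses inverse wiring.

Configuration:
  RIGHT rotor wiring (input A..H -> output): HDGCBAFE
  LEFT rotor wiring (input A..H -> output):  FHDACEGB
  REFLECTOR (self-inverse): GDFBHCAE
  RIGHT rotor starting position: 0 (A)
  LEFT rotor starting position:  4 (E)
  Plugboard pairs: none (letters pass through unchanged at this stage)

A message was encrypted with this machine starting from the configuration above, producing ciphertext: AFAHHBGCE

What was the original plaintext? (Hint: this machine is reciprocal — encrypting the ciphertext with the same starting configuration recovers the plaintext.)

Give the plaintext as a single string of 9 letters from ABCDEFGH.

Answer: GEBFGABEF

Derivation:
Char 1 ('A'): step: R->1, L=4; A->plug->A->R->C->L->C->refl->F->L'->D->R'->G->plug->G
Char 2 ('F'): step: R->2, L=4; F->plug->F->R->C->L->C->refl->F->L'->D->R'->E->plug->E
Char 3 ('A'): step: R->3, L=4; A->plug->A->R->H->L->E->refl->H->L'->G->R'->B->plug->B
Char 4 ('H'): step: R->4, L=4; H->plug->H->R->G->L->H->refl->E->L'->H->R'->F->plug->F
Char 5 ('H'): step: R->5, L=4; H->plug->H->R->E->L->B->refl->D->L'->F->R'->G->plug->G
Char 6 ('B'): step: R->6, L=4; B->plug->B->R->G->L->H->refl->E->L'->H->R'->A->plug->A
Char 7 ('G'): step: R->7, L=4; G->plug->G->R->B->L->A->refl->G->L'->A->R'->B->plug->B
Char 8 ('C'): step: R->0, L->5 (L advanced); C->plug->C->R->G->L->D->refl->B->L'->B->R'->E->plug->E
Char 9 ('E'): step: R->1, L=5; E->plug->E->R->H->L->F->refl->C->L'->E->R'->F->plug->F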